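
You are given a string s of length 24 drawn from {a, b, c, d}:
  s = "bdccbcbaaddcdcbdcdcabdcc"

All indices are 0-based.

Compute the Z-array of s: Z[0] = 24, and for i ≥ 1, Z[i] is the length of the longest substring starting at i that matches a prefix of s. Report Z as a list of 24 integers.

Z[0]=24
i=1: i≥r, start 0; Z[1]=0
i=2: i≥r, start 0; Z[2]=0
i=3: i≥r, start 0; Z[3]=0
i=4: i≥r, start 0; Z[4]=1 extend→box=[4,5)
i=5: i≥r, start 0; Z[5]=0
i=6: i≥r, start 0; Z[6]=1 extend→box=[6,7)
i=7: i≥r, start 0; Z[7]=0
i=8: i≥r, start 0; Z[8]=0
i=9: i≥r, start 0; Z[9]=0
i=10: i≥r, start 0; Z[10]=0
i=11: i≥r, start 0; Z[11]=0
i=12: i≥r, start 0; Z[12]=0
i=13: i≥r, start 0; Z[13]=0
i=14: i≥r, start 0; Z[14]=3 extend→box=[14,17)
i=15: min(r-i=2, Z[1]=0)=0; Z[15]=0
i=16: min(r-i=1, Z[2]=0)=0; Z[16]=0
i=17: i≥r, start 0; Z[17]=0
i=18: i≥r, start 0; Z[18]=0
i=19: i≥r, start 0; Z[19]=0
i=20: i≥r, start 0; Z[20]=4 extend→box=[20,24)
i=21: min(r-i=3, Z[1]=0)=0; Z[21]=0
i=22: min(r-i=2, Z[2]=0)=0; Z[22]=0
i=23: min(r-i=1, Z[3]=0)=0; Z[23]=0

[24, 0, 0, 0, 1, 0, 1, 0, 0, 0, 0, 0, 0, 0, 3, 0, 0, 0, 0, 0, 4, 0, 0, 0]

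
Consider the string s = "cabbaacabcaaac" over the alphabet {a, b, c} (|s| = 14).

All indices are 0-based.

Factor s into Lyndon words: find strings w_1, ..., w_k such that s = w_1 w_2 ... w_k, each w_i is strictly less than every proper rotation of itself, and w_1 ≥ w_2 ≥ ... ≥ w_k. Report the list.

emit factor 1: 'c' (i=0, period=1)
emit factor 2: 'abb' (i=1, period=3)
emit factor 3: 'aacabc' (i=4, period=6)
emit factor 4: 'aaac' (i=10, period=4)

["c", "abb", "aacabc", "aaac"]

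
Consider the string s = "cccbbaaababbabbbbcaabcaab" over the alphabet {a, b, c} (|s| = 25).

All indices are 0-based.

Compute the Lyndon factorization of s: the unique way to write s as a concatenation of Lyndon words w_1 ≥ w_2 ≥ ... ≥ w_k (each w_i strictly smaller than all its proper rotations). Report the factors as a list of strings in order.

emit factor 1: 'c' (i=0, period=1)
emit factor 2: 'c' (i=1, period=1)
emit factor 3: 'c' (i=2, period=1)
emit factor 4: 'b' (i=3, period=1)
emit factor 5: 'b' (i=4, period=1)
emit factor 6: 'aaababbabbbbcaabcaab' (i=5, period=20)

["c", "c", "c", "b", "b", "aaababbabbbbcaabcaab"]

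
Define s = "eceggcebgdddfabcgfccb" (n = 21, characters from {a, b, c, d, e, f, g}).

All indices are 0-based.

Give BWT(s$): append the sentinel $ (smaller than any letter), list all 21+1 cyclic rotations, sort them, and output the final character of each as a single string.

bfcaecfgebgddc$cdggbce

rank  rotation                last
    0  $eceggcebgdddfabcgfccb  b
    1  abcgfccb$eceggcebgdddf  f
    2  b$eceggcebgdddfabcgfcc  c
    3  bcgfccb$eceggcebgdddfa  a
    4  bgdddfabcgfccb$eceggce  e
    5  cb$eceggcebgdddfabcgfc  c
    6  ccb$eceggcebgdddfabcgf  f
    7  cebgdddfabcgfccb$ecegg  g
    8  ceggcebgdddfabcgfccb$e  e
    9  cgfccb$eceggcebgdddfab  b
   10  dddfabcgfccb$eceggcebg  g
   11  ddfabcgfccb$eceggcebgd  d
   12  dfabcgfccb$eceggcebgdd  d
   13  ebgdddfabcgfccb$eceggc  c
   14  eceggcebgdddfabcgfccb$  $
   15  eggcebgdddfabcgfccb$ec  c
   16  fabcgfccb$eceggcebgddd  d
   17  fccb$eceggcebgdddfabcg  g
   18  gcebgdddfabcgfccb$eceg  g
   19  gdddfabcgfccb$eceggceb  b
   20  gfccb$eceggcebgdddfabc  c
   21  ggcebgdddfabcgfccb$ece  e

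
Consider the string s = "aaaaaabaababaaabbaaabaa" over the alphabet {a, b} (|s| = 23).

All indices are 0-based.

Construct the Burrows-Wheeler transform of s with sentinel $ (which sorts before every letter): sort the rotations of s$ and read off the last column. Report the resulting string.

aab$aababaabaabaaaabaaaa

rank  rotation                  last
    0  $aaaaaabaababaaabbaaabaa  a
    1  a$aaaaaabaababaaabbaaaba  a
    2  aa$aaaaaabaababaaabbaaab  b
    3  aaaaaabaababaaabbaaabaa$  $
    4  aaaaabaababaaabbaaabaa$a  a
    5  aaaabaababaaabbaaabaa$aa  a
    6  aaabaa$aaaaaabaababaaabb  b
    7  aaabaababaaabbaaabaa$aaa  a
    8  aaabbaaabaa$aaaaaabaabab  b
    9  aabaa$aaaaaabaababaaabba  a
   10  aabaababaaabbaaabaa$aaaa  a
   11  aababaaabbaaabaa$aaaaaab  b
   12  aabbaaabaa$aaaaaabaababa  a
   13  abaa$aaaaaabaababaaabbaa  a
   14  abaaabbaaabaa$aaaaaabaab  b
   15  abaababaaabbaaabaa$aaaaa  a
   16  ababaaabbaaabaa$aaaaaaba  a
   17  abbaaabaa$aaaaaabaababaa  a
   18  baa$aaaaaabaababaaabbaaa  a
   19  baaabaa$aaaaaabaababaaab  b
   20  baaabbaaabaa$aaaaaabaaba  a
   21  baababaaabbaaabaa$aaaaaa  a
   22  babaaabbaaabaa$aaaaaabaa  a
   23  bbaaabaa$aaaaaabaababaaa  a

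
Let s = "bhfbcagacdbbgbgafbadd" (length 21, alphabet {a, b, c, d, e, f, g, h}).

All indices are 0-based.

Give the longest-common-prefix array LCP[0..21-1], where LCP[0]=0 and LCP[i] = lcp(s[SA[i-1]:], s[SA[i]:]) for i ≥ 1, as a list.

rank | idx | suffix
   0 |   7 | acdbbgbgafbadd
   1 |  18 | add
   2 |  15 | afbadd
   3 |   5 | agacdbbgbgafbadd
   4 |  17 | badd
   5 |  10 | bbgbgafbadd
   6 |   3 | bcagacdbbgbgafbadd
   7 |  13 | bgafbadd
   8 |  11 | bgbgafbadd
   9 |   0 | bhfbcagacdbbgbgafbadd
  10 |   4 | cagacdbbgbgafbadd
  11 |   8 | cdbbgbgafbadd
  12 |  20 | d
  13 |   9 | dbbgbgafbadd
  14 |  19 | dd
  15 |  16 | fbadd
  16 |   2 | fbcagacdbbgbgafbadd
  17 |   6 | gacdbbgbgafbadd
  18 |  14 | gafbadd
  19 |  12 | gbgafbadd
  20 |   1 | hfbcagacdbbgbgafbadd

SA = [7, 18, 15, 5, 17, 10, 3, 13, 11, 0, 4, 8, 20, 9, 19, 16, 2, 6, 14, 12, 1]
i: (SA[i-1],SA[i]) lcp shared
  1: (7,18) 1 'a'
  2: (18,15) 1 'a'
  3: (15,5) 1 'a'
  4: (5,17) 0 ''
  5: (17,10) 1 'b'
  6: (10,3) 1 'b'
  7: (3,13) 1 'b'
  8: (13,11) 2 'bg'
  9: (11,0) 1 'b'
  10: (0,4) 0 ''
  11: (4,8) 1 'c'
  12: (8,20) 0 ''
  13: (20,9) 1 'd'
  14: (9,19) 1 'd'
  15: (19,16) 0 ''
  16: (16,2) 2 'fb'
  17: (2,6) 0 ''
  18: (6,14) 2 'ga'
  19: (14,12) 1 'g'
  20: (12,1) 0 ''

[0, 1, 1, 1, 0, 1, 1, 1, 2, 1, 0, 1, 0, 1, 1, 0, 2, 0, 2, 1, 0]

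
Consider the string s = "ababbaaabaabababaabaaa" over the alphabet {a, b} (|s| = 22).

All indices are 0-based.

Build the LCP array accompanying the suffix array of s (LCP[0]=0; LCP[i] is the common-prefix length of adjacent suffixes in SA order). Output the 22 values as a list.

[0, 1, 2, 3, 2, 5, 4, 1, 4, 6, 3, 5, 4, 2, 0, 4, 3, 5, 2, 4, 3, 1]

rank | idx | suffix
   0 |  21 | a
   1 |  20 | aa
   2 |  19 | aaa
   3 |   5 | aaabaabababaabaaa
   4 |  16 | aabaaa
   5 |   6 | aabaabababaabaaa
   6 |   9 | aabababaabaaa
   7 |  17 | abaaa
   8 |  14 | abaabaaa
   9 |   7 | abaabababaabaaa
  10 |  12 | ababaabaaa
  11 |  10 | abababaabaaa
  12 |   0 | ababbaaabaabababaabaaa
  13 |   2 | abbaaabaabababaabaaa
  14 |  18 | baaa
  15 |   4 | baaabaabababaabaaa
  16 |  15 | baabaaa
  17 |   8 | baabababaabaaa
  18 |  13 | babaabaaa
  19 |  11 | bababaabaaa
  20 |   1 | babbaaabaabababaabaaa
  21 |   3 | bbaaabaabababaabaaa

SA = [21, 20, 19, 5, 16, 6, 9, 17, 14, 7, 12, 10, 0, 2, 18, 4, 15, 8, 13, 11, 1, 3]
[i] adj suffixes → lcp
  [1] 21/20 → 1 ('a')
  [2] 20/19 → 2 ('aa')
  [3] 19/5 → 3 ('aaa')
  [4] 5/16 → 2 ('aa')
  [5] 16/6 → 5 ('aabaa')
  [6] 6/9 → 4 ('aaba')
  [7] 9/17 → 1 ('a')
  [8] 17/14 → 4 ('abaa')
  [9] 14/7 → 6 ('abaaba')
  [10] 7/12 → 3 ('aba')
  [11] 12/10 → 5 ('ababa')
  [12] 10/0 → 4 ('abab')
  [13] 0/2 → 2 ('ab')
  [14] 2/18 → 0 ('')
  [15] 18/4 → 4 ('baaa')
  [16] 4/15 → 3 ('baa')
  [17] 15/8 → 5 ('baaba')
  [18] 8/13 → 2 ('ba')
  [19] 13/11 → 4 ('baba')
  [20] 11/1 → 3 ('bab')
  [21] 1/3 → 1 ('b')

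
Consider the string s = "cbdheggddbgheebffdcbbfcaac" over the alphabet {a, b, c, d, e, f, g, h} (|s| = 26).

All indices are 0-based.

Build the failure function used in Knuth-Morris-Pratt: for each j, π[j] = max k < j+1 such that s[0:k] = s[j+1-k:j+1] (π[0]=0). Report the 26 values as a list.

π[0] = 0
j=1 s[j]='b': π[1]=0 (border '')
j=2 s[j]='d': π[2]=0 (border '')
j=3 s[j]='h': π[3]=0 (border '')
j=4 s[j]='e': π[4]=0 (border '')
j=5 s[j]='g': π[5]=0 (border '')
j=6 s[j]='g': π[6]=0 (border '')
j=7 s[j]='d': π[7]=0 (border '')
j=8 s[j]='d': π[8]=0 (border '')
j=9 s[j]='b': π[9]=0 (border '')
j=10 s[j]='g': π[10]=0 (border '')
j=11 s[j]='h': π[11]=0 (border '')
j=12 s[j]='e': π[12]=0 (border '')
j=13 s[j]='e': π[13]=0 (border '')
j=14 s[j]='b': π[14]=0 (border '')
j=15 s[j]='f': π[15]=0 (border '')
j=16 s[j]='f': π[16]=0 (border '')
j=17 s[j]='d': π[17]=0 (border '')
j=18 s[j]='c': π[18]=1 (border 'c')
j=19 s[j]='b': π[19]=2 (border 'cb')
j=20 s[j]='b': k: 2→0; π[20]=0 (border '')
j=21 s[j]='f': π[21]=0 (border '')
j=22 s[j]='c': π[22]=1 (border 'c')
j=23 s[j]='a': k: 1→0; π[23]=0 (border '')
j=24 s[j]='a': π[24]=0 (border '')
j=25 s[j]='c': π[25]=1 (border 'c')

[0, 0, 0, 0, 0, 0, 0, 0, 0, 0, 0, 0, 0, 0, 0, 0, 0, 0, 1, 2, 0, 0, 1, 0, 0, 1]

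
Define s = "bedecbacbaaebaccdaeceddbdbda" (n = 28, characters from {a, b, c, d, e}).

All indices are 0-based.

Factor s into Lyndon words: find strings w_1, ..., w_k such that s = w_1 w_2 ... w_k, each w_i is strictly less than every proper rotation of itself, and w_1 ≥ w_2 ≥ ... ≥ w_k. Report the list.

["bedec", "b", "acb", "aaebaccdaeceddbdbd", "a"]

emit factor 1: 'bedec' (i=0, period=5)
emit factor 2: 'b' (i=5, period=1)
emit factor 3: 'acb' (i=6, period=3)
emit factor 4: 'aaebaccdaeceddbdbd' (i=9, period=18)
emit factor 5: 'a' (i=27, period=1)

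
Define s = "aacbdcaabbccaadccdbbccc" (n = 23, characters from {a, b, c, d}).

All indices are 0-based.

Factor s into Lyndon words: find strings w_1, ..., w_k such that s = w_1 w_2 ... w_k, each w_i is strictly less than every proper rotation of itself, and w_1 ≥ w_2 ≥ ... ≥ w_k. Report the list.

emit factor 1: 'aacbdc' (i=0, period=6)
emit factor 2: 'aabbccaadccdbbccc' (i=6, period=17)

["aacbdc", "aabbccaadccdbbccc"]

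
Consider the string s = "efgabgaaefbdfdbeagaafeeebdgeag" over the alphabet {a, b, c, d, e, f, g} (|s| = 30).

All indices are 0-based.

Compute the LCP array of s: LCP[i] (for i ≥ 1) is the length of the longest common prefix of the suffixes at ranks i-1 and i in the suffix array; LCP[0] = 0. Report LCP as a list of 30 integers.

[0, 2, 1, 1, 1, 1, 2, 0, 2, 1, 1, 0, 1, 1, 0, 3, 1, 1, 2, 1, 2, 0, 1, 1, 1, 0, 1, 3, 2, 1]

rank→(start, suffix):
  0 → (6, 'aaefbdfdbeagaafeeebdgeag')
  1 → (18, 'aafeeebdgeag')
  2 → (3, 'abgaaefbdfdbeagaafeeebdgeag')
  3 → (7, 'aefbdfdbeagaafeeebdgeag')
  4 → (19, 'afeeebdgeag')
  5 → (28, 'ag')
  6 → (16, 'agaafeeebdgeag')
  7 → (10, 'bdfdbeagaafeeebdgeag')
  8 → (24, 'bdgeag')
  9 → (14, 'beagaafeeebdgeag')
  10 → (4, 'bgaaefbdfdbeagaafeeebdgeag')
  11 → (13, 'dbeagaafeeebdgeag')
  12 → (11, 'dfdbeagaafeeebdgeag')
  13 → (25, 'dgeag')
  14 → (27, 'eag')
  15 → (15, 'eagaafeeebdgeag')
  16 → (23, 'ebdgeag')
  17 → (22, 'eebdgeag')
  18 → (21, 'eeebdgeag')
  19 → (8, 'efbdfdbeagaafeeebdgeag')
  20 → (0, 'efgabgaaefbdfdbeagaafeeebdgeag')
  21 → (9, 'fbdfdbeagaafeeebdgeag')
  22 → (12, 'fdbeagaafeeebdgeag')
  23 → (20, 'feeebdgeag')
  24 → (1, 'fgabgaaefbdfdbeagaafeeebdgeag')
  25 → (29, 'g')
  26 → (5, 'gaaefbdfdbeagaafeeebdgeag')
  27 → (17, 'gaafeeebdgeag')
  28 → (2, 'gabgaaefbdfdbeagaafeeebdgeag')
  29 → (26, 'geag')

SA = [6, 18, 3, 7, 19, 28, 16, 10, 24, 14, 4, 13, 11, 25, 27, 15, 23, 22, 21, 8, 0, 9, 12, 20, 1, 29, 5, 17, 2, 26]
rank  pair      lcp
   1  s[6:],s[18:]  2  'aa'
   2  s[18:],s[3:]  1  'a'
   3  s[3:],s[7:]  1  'a'
   4  s[7:],s[19:]  1  'a'
   5  s[19:],s[28:]  1  'a'
   6  s[28:],s[16:]  2  'ag'
   7  s[16:],s[10:]  0  ''
   8  s[10:],s[24:]  2  'bd'
   9  s[24:],s[14:]  1  'b'
  10  s[14:],s[4:]  1  'b'
  11  s[4:],s[13:]  0  ''
  12  s[13:],s[11:]  1  'd'
  13  s[11:],s[25:]  1  'd'
  14  s[25:],s[27:]  0  ''
  15  s[27:],s[15:]  3  'eag'
  16  s[15:],s[23:]  1  'e'
  17  s[23:],s[22:]  1  'e'
  18  s[22:],s[21:]  2  'ee'
  19  s[21:],s[8:]  1  'e'
  20  s[8:],s[0:]  2  'ef'
  21  s[0:],s[9:]  0  ''
  22  s[9:],s[12:]  1  'f'
  23  s[12:],s[20:]  1  'f'
  24  s[20:],s[1:]  1  'f'
  25  s[1:],s[29:]  0  ''
  26  s[29:],s[5:]  1  'g'
  27  s[5:],s[17:]  3  'gaa'
  28  s[17:],s[2:]  2  'ga'
  29  s[2:],s[26:]  1  'g'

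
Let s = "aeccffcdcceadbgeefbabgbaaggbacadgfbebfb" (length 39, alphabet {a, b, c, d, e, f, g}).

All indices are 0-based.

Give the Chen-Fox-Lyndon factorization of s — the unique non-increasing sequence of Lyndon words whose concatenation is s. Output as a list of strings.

emit factor 1: 'aeccffcdcce' (i=0, period=11)
emit factor 2: 'adbgeefb' (i=11, period=8)
emit factor 3: 'abgb' (i=19, period=4)
emit factor 4: 'aaggbacadgfbebfb' (i=23, period=16)

["aeccffcdcce", "adbgeefb", "abgb", "aaggbacadgfbebfb"]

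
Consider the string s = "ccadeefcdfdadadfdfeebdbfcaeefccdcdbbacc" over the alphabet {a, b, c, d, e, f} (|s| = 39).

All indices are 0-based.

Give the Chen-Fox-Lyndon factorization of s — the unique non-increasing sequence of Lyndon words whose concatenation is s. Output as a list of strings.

["c", "c", "adeefcdfd", "adadfdfeebdbfcaeefccdcdbb", "acc"]

emit factor 1: 'c' (i=0, period=1)
emit factor 2: 'c' (i=1, period=1)
emit factor 3: 'adeefcdfd' (i=2, period=9)
emit factor 4: 'adadfdfeebdbfcaeefccdcdbb' (i=11, period=25)
emit factor 5: 'acc' (i=36, period=3)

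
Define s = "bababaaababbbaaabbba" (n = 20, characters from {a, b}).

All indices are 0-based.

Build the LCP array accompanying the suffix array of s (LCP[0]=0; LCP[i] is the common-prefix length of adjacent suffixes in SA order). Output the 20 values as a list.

rank→(start, suffix):
  0 → (19, 'a')
  1 → (5, 'aaababbbaaabbba')
  2 → (13, 'aaabbba')
  3 → (6, 'aababbbaaabbba')
  4 → (14, 'aabbba')
  5 → (3, 'abaaababbbaaabbba')
  6 → (1, 'ababaaababbbaaabbba')
  7 → (7, 'ababbbaaabbba')
  8 → (15, 'abbba')
  9 → (9, 'abbbaaabbba')
  10 → (18, 'ba')
  11 → (4, 'baaababbbaaabbba')
  12 → (12, 'baaabbba')
  13 → (2, 'babaaababbbaaabbba')
  14 → (0, 'bababaaababbbaaabbba')
  15 → (8, 'babbbaaabbba')
  16 → (17, 'bba')
  17 → (11, 'bbaaabbba')
  18 → (16, 'bbba')
  19 → (10, 'bbbaaabbba')

SA = [19, 5, 13, 6, 14, 3, 1, 7, 15, 9, 18, 4, 12, 2, 0, 8, 17, 11, 16, 10]
[i] adj suffixes → lcp
  [1] 19/5 → 1 ('a')
  [2] 5/13 → 4 ('aaab')
  [3] 13/6 → 2 ('aa')
  [4] 6/14 → 3 ('aab')
  [5] 14/3 → 1 ('a')
  [6] 3/1 → 3 ('aba')
  [7] 1/7 → 4 ('abab')
  [8] 7/15 → 2 ('ab')
  [9] 15/9 → 5 ('abbba')
  [10] 9/18 → 0 ('')
  [11] 18/4 → 2 ('ba')
  [12] 4/12 → 5 ('baaab')
  [13] 12/2 → 2 ('ba')
  [14] 2/0 → 4 ('baba')
  [15] 0/8 → 3 ('bab')
  [16] 8/17 → 1 ('b')
  [17] 17/11 → 3 ('bba')
  [18] 11/16 → 2 ('bb')
  [19] 16/10 → 4 ('bbba')

[0, 1, 4, 2, 3, 1, 3, 4, 2, 5, 0, 2, 5, 2, 4, 3, 1, 3, 2, 4]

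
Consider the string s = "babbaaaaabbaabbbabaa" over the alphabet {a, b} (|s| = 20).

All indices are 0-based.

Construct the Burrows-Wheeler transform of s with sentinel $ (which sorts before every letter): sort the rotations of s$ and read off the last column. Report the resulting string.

rank  rotation               last
    0  $babbaaaaabbaabbbabaa  a
    1  a$babbaaaaabbaabbbaba  a
    2  aa$babbaaaaabbaabbbab  b
    3  aaaaabbaabbbabaa$babb  b
    4  aaaabbaabbbabaa$babba  a
    5  aaabbaabbbabaa$babbaa  a
    6  aabbaabbbabaa$babbaaa  a
    7  aabbbabaa$babbaaaaabb  b
    8  abaa$babbaaaaabbaabbb  b
    9  abbaaaaabbaabbbabaa$b  b
   10  abbaabbbabaa$babbaaaa  a
   11  abbbabaa$babbaaaaabba  a
   12  baa$babbaaaaabbaabbba  a
   13  baaaaabbaabbbabaa$bab  b
   14  baabbbabaa$babbaaaaab  b
   15  babaa$babbaaaaabbaabb  b
   16  babbaaaaabbaabbbabaa$  $
   17  bbaaaaabbaabbbabaa$ba  a
   18  bbaabbbabaa$babbaaaaa  a
   19  bbabaa$babbaaaaabbaab  b
   20  bbbabaa$babbaaaaabbaa  a

aabbaaabbbaaabbb$aaba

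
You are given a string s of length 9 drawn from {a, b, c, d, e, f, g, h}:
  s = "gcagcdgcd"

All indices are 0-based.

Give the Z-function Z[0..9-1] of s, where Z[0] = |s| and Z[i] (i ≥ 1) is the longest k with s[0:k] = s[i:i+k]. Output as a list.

[9, 0, 0, 2, 0, 0, 2, 0, 0]

Z[0]=9
i=1: fresh scan; Z[1]=0
i=2: fresh scan; Z[2]=0
i=3: fresh scan; Z[3]=2 scan→box=[3,5)
i=4: min(r-i=1, Z[1]=0)=0; Z[4]=0
i=5: fresh scan; Z[5]=0
i=6: fresh scan; Z[6]=2 scan→box=[6,8)
i=7: min(r-i=1, Z[1]=0)=0; Z[7]=0
i=8: fresh scan; Z[8]=0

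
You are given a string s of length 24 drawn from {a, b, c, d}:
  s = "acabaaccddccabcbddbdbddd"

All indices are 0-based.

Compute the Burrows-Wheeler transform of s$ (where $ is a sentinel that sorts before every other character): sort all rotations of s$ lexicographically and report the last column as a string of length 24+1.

dbcc$aaadcdacbdacddbddbcb

rank  rotation                   last
    0  $acabaaccddccabcbddbdbddd  d
    1  aaccddccabcbddbdbddd$acab  b
    2  abaaccddccabcbddbdbddd$ac  c
    3  abcbddbdbddd$acabaaccddcc  c
    4  acabaaccddccabcbddbdbddd$  $
    5  accddccabcbddbdbddd$acaba  a
    6  baaccddccabcbddbdbddd$aca  a
    7  bcbddbdbddd$acabaaccddcca  a
    8  bdbddd$acabaaccddccabcbdd  d
    9  bddbdbddd$acabaaccddccabc  c
   10  bddd$acabaaccddccabcbddbd  d
   11  cabaaccddccabcbddbdbddd$a  a
   12  cabcbddbdbddd$acabaaccddc  c
   13  cbddbdbddd$acabaaccddccab  b
   14  ccabcbddbdbddd$acabaaccdd  d
   15  ccddccabcbddbdbddd$acabaa  a
   16  cddccabcbddbdbddd$acabaac  c
   17  d$acabaaccddccabcbddbdbdd  d
   18  dbdbddd$acabaaccddccabcbd  d
   19  dbddd$acabaaccddccabcbddb  b
   20  dccabcbddbdbddd$acabaaccd  d
   21  dd$acabaaccddccabcbddbdbd  d
   22  ddbdbddd$acabaaccddccabcb  b
   23  ddccabcbddbdbddd$acabaacc  c
   24  ddd$acabaaccddccabcbddbdb  b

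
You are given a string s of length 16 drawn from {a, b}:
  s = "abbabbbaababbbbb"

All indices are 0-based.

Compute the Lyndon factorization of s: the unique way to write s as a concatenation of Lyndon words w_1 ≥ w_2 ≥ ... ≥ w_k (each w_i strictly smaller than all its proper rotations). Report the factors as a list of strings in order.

["abbabbb", "aababbbbb"]

emit factor 1: 'abbabbb' (i=0, period=7)
emit factor 2: 'aababbbbb' (i=7, period=9)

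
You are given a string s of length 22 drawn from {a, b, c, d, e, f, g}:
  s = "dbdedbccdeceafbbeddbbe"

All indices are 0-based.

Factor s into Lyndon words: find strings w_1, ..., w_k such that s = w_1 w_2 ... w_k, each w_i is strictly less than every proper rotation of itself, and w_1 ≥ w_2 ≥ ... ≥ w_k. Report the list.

emit factor 1: 'd' (i=0, period=1)
emit factor 2: 'bded' (i=1, period=4)
emit factor 3: 'bccdece' (i=5, period=7)
emit factor 4: 'afbbeddbbe' (i=12, period=10)

["d", "bded", "bccdece", "afbbeddbbe"]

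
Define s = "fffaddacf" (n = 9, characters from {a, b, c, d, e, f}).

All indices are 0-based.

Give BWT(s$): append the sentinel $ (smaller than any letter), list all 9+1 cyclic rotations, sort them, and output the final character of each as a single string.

rank  rotation    last
    0  $fffaddacf  f
    1  acf$fffadd  d
    2  addacf$fff  f
    3  cf$fffadda  a
    4  dacf$fffad  d
    5  ddacf$fffa  a
    6  f$fffaddac  c
    7  faddacf$ff  f
    8  ffaddacf$f  f
    9  fffaddacf$  $

fdfadacff$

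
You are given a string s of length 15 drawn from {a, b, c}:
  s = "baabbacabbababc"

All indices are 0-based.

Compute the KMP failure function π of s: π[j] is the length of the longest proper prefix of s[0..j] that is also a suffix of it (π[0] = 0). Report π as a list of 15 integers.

[0, 0, 0, 1, 1, 2, 0, 0, 1, 1, 2, 1, 2, 1, 0]

π[0] = 0
j=1 s[j]='a': π[1]=0 (border '')
j=2 s[j]='a': π[2]=0 (border '')
j=3 s[j]='b': π[3]=1 (border 'b')
j=4 s[j]='b': k: 1→0; π[4]=1 (border 'b')
j=5 s[j]='a': π[5]=2 (border 'ba')
j=6 s[j]='c': k: 2→0; π[6]=0 (border '')
j=7 s[j]='a': π[7]=0 (border '')
j=8 s[j]='b': π[8]=1 (border 'b')
j=9 s[j]='b': k: 1→0; π[9]=1 (border 'b')
j=10 s[j]='a': π[10]=2 (border 'ba')
j=11 s[j]='b': k: 2→0; π[11]=1 (border 'b')
j=12 s[j]='a': π[12]=2 (border 'ba')
j=13 s[j]='b': k: 2→0; π[13]=1 (border 'b')
j=14 s[j]='c': k: 1→0; π[14]=0 (border '')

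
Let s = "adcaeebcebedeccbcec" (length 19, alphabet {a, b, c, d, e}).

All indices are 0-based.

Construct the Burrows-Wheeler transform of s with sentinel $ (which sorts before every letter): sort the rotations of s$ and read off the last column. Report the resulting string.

rank  rotation              last
    0  $adcaeebcebedeccbcec  c
    1  adcaeebcebedeccbcec$  $
    2  aeebcebedeccbcec$adc  c
    3  bcebedeccbcec$adcaee  e
    4  bcec$adcaeebcebedecc  c
    5  bedeccbcec$adcaeebce  e
    6  c$adcaeebcebedeccbce  e
    7  caeebcebedeccbcec$ad  d
    8  cbcec$adcaeebcebedec  c
    9  ccbcec$adcaeebcebede  e
   10  cebedeccbcec$adcaeeb  b
   11  cec$adcaeebcebedeccb  b
   12  dcaeebcebedeccbcec$a  a
   13  deccbcec$adcaeebcebe  e
   14  ebcebedeccbcec$adcae  e
   15  ebedeccbcec$adcaeebc  c
   16  ec$adcaeebcebedeccbc  c
   17  eccbcec$adcaeebcebed  d
   18  edeccbcec$adcaeebceb  b
   19  eebcebedeccbcec$adca  a

c$ceceedcebbaeeccdba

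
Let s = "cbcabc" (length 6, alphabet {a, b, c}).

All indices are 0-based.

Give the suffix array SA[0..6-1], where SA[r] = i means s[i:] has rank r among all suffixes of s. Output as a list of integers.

sorted suffixes:
  #0 SA[0]=3  'abc'
  #1 SA[1]=4  'bc'
  #2 SA[2]=1  'bcabc'
  #3 SA[3]=5  'c'
  #4 SA[4]=2  'cabc'
  #5 SA[5]=0  'cbcabc'

[3, 4, 1, 5, 2, 0]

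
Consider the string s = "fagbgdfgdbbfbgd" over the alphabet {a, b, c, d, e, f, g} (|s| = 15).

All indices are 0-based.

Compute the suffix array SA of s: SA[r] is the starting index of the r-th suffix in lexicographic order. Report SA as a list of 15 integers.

[1, 9, 10, 12, 3, 14, 8, 5, 0, 11, 6, 2, 13, 7, 4]

rank→(start, suffix):
  0 → (1, 'agbgdfgdbbfbgd')
  1 → (9, 'bbfbgd')
  2 → (10, 'bfbgd')
  3 → (12, 'bgd')
  4 → (3, 'bgdfgdbbfbgd')
  5 → (14, 'd')
  6 → (8, 'dbbfbgd')
  7 → (5, 'dfgdbbfbgd')
  8 → (0, 'fagbgdfgdbbfbgd')
  9 → (11, 'fbgd')
  10 → (6, 'fgdbbfbgd')
  11 → (2, 'gbgdfgdbbfbgd')
  12 → (13, 'gd')
  13 → (7, 'gdbbfbgd')
  14 → (4, 'gdfgdbbfbgd')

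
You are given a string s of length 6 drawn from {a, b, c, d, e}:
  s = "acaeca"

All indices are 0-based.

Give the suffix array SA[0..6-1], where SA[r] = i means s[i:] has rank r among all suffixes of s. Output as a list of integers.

[5, 0, 2, 4, 1, 3]

rank→(start, suffix):
  0 → (5, 'a')
  1 → (0, 'acaeca')
  2 → (2, 'aeca')
  3 → (4, 'ca')
  4 → (1, 'caeca')
  5 → (3, 'eca')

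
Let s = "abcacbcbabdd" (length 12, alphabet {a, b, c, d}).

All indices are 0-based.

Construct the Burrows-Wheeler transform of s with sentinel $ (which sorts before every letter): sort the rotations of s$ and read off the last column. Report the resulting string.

d$bccacabbadb

rank  rotation       last
    0  $abcacbcbabdd  d
    1  abcacbcbabdd$  $
    2  abdd$abcacbcb  b
    3  acbcbabdd$abc  c
    4  babdd$abcacbc  c
    5  bcacbcbabdd$a  a
    6  bcbabdd$abcac  c
    7  bdd$abcacbcba  a
    8  cacbcbabdd$ab  b
    9  cbabdd$abcacb  b
   10  cbcbabdd$abca  a
   11  d$abcacbcbabd  d
   12  dd$abcacbcbab  b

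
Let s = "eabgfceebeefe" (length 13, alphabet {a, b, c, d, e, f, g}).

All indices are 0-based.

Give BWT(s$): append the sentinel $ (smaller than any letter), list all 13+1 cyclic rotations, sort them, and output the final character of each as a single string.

rank  rotation        last
    0  $eabgfceebeefe  e
    1  abgfceebeefe$e  e
    2  beefe$eabgfcee  e
    3  bgfceebeefe$ea  a
    4  ceebeefe$eabgf  f
    5  e$eabgfceebeef  f
    6  eabgfceebeefe$  $
    7  ebeefe$eabgfce  e
    8  eebeefe$eabgfc  c
    9  eefe$eabgfceeb  b
   10  efe$eabgfceebe  e
   11  fceebeefe$eabg  g
   12  fe$eabgfceebee  e
   13  gfceebeefe$eab  b

eeeaff$ecbegeb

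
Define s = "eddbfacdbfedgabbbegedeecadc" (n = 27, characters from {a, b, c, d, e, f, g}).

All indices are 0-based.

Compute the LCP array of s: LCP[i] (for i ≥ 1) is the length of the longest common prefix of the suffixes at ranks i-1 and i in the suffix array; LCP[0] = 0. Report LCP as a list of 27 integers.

[0, 1, 1, 0, 2, 1, 1, 2, 0, 1, 1, 0, 3, 1, 1, 1, 1, 0, 1, 2, 2, 1, 1, 0, 1, 0, 1]

rank | idx | suffix
   0 |  13 | abbbegedeecadc
   1 |   5 | acdbfedgabbbegedeecadc
   2 |  24 | adc
   3 |  14 | bbbegedeecadc
   4 |  15 | bbegedeecadc
   5 |  16 | begedeecadc
   6 |   3 | bfacdbfedgabbbegedeecadc
   7 |   8 | bfedgabbbegedeecadc
   8 |  26 | c
   9 |  23 | cadc
  10 |   6 | cdbfedgabbbegedeecadc
  11 |   2 | dbfacdbfedgabbbegedeecadc
  12 |   7 | dbfedgabbbegedeecadc
  13 |  25 | dc
  14 |   1 | ddbfacdbfedgabbbegedeecadc
  15 |  20 | deecadc
  16 |  11 | dgabbbegedeecadc
  17 |  22 | ecadc
  18 |   0 | eddbfacdbfedgabbbegedeecadc
  19 |  19 | edeecadc
  20 |  10 | edgabbbegedeecadc
  21 |  21 | eecadc
  22 |  17 | egedeecadc
  23 |   4 | facdbfedgabbbegedeecadc
  24 |   9 | fedgabbbegedeecadc
  25 |  12 | gabbbegedeecadc
  26 |  18 | gedeecadc

SA = [13, 5, 24, 14, 15, 16, 3, 8, 26, 23, 6, 2, 7, 25, 1, 20, 11, 22, 0, 19, 10, 21, 17, 4, 9, 12, 18]
rank  pair      lcp
   1  s[13:],s[5:]  1  'a'
   2  s[5:],s[24:]  1  'a'
   3  s[24:],s[14:]  0  ''
   4  s[14:],s[15:]  2  'bb'
   5  s[15:],s[16:]  1  'b'
   6  s[16:],s[3:]  1  'b'
   7  s[3:],s[8:]  2  'bf'
   8  s[8:],s[26:]  0  ''
   9  s[26:],s[23:]  1  'c'
  10  s[23:],s[6:]  1  'c'
  11  s[6:],s[2:]  0  ''
  12  s[2:],s[7:]  3  'dbf'
  13  s[7:],s[25:]  1  'd'
  14  s[25:],s[1:]  1  'd'
  15  s[1:],s[20:]  1  'd'
  16  s[20:],s[11:]  1  'd'
  17  s[11:],s[22:]  0  ''
  18  s[22:],s[0:]  1  'e'
  19  s[0:],s[19:]  2  'ed'
  20  s[19:],s[10:]  2  'ed'
  21  s[10:],s[21:]  1  'e'
  22  s[21:],s[17:]  1  'e'
  23  s[17:],s[4:]  0  ''
  24  s[4:],s[9:]  1  'f'
  25  s[9:],s[12:]  0  ''
  26  s[12:],s[18:]  1  'g'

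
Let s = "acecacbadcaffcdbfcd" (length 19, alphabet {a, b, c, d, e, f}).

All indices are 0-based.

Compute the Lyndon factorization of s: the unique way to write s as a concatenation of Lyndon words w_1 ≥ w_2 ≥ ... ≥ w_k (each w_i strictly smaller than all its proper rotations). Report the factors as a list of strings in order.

["acec", "acbadcaffcdbfcd"]

emit factor 1: 'acec' (i=0, period=4)
emit factor 2: 'acbadcaffcdbfcd' (i=4, period=15)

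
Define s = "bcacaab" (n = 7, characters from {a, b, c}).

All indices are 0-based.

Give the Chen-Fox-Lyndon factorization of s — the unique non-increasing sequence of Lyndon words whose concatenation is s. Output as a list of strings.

["bc", "ac", "aab"]

emit factor 1: 'bc' (i=0, period=2)
emit factor 2: 'ac' (i=2, period=2)
emit factor 3: 'aab' (i=4, period=3)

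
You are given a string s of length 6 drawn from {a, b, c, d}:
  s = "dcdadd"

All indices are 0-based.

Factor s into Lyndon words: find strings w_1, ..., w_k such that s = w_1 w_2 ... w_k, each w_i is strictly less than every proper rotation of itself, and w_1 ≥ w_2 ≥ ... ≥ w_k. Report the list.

emit factor 1: 'd' (i=0, period=1)
emit factor 2: 'cd' (i=1, period=2)
emit factor 3: 'add' (i=3, period=3)

["d", "cd", "add"]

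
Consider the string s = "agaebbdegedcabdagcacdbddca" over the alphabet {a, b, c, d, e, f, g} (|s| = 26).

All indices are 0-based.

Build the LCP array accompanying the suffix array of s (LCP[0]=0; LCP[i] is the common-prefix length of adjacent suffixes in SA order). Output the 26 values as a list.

rank→(start, suffix):
  0 → (25, 'a')
  1 → (12, 'abdagcacdbddca')
  2 → (18, 'acdbddca')
  3 → (2, 'aebbdegedcabdagcacdbddca')
  4 → (0, 'agaebbdegedcabdagcacdbddca')
  5 → (15, 'agcacdbddca')
  6 → (4, 'bbdegedcabdagcacdbddca')
  7 → (13, 'bdagcacdbddca')
  8 → (21, 'bddca')
  9 → (5, 'bdegedcabdagcacdbddca')
  10 → (24, 'ca')
  11 → (11, 'cabdagcacdbddca')
  12 → (17, 'cacdbddca')
  13 → (19, 'cdbddca')
  14 → (14, 'dagcacdbddca')
  15 → (20, 'dbddca')
  16 → (23, 'dca')
  17 → (10, 'dcabdagcacdbddca')
  18 → (22, 'ddca')
  19 → (6, 'degedcabdagcacdbddca')
  20 → (3, 'ebbdegedcabdagcacdbddca')
  21 → (9, 'edcabdagcacdbddca')
  22 → (7, 'egedcabdagcacdbddca')
  23 → (1, 'gaebbdegedcabdagcacdbddca')
  24 → (16, 'gcacdbddca')
  25 → (8, 'gedcabdagcacdbddca')

SA = [25, 12, 18, 2, 0, 15, 4, 13, 21, 5, 24, 11, 17, 19, 14, 20, 23, 10, 22, 6, 3, 9, 7, 1, 16, 8]
rank  pair      lcp
   1  s[25:],s[12:]  1  'a'
   2  s[12:],s[18:]  1  'a'
   3  s[18:],s[2:]  1  'a'
   4  s[2:],s[0:]  1  'a'
   5  s[0:],s[15:]  2  'ag'
   6  s[15:],s[4:]  0  ''
   7  s[4:],s[13:]  1  'b'
   8  s[13:],s[21:]  2  'bd'
   9  s[21:],s[5:]  2  'bd'
  10  s[5:],s[24:]  0  ''
  11  s[24:],s[11:]  2  'ca'
  12  s[11:],s[17:]  2  'ca'
  13  s[17:],s[19:]  1  'c'
  14  s[19:],s[14:]  0  ''
  15  s[14:],s[20:]  1  'd'
  16  s[20:],s[23:]  1  'd'
  17  s[23:],s[10:]  3  'dca'
  18  s[10:],s[22:]  1  'd'
  19  s[22:],s[6:]  1  'd'
  20  s[6:],s[3:]  0  ''
  21  s[3:],s[9:]  1  'e'
  22  s[9:],s[7:]  1  'e'
  23  s[7:],s[1:]  0  ''
  24  s[1:],s[16:]  1  'g'
  25  s[16:],s[8:]  1  'g'

[0, 1, 1, 1, 1, 2, 0, 1, 2, 2, 0, 2, 2, 1, 0, 1, 1, 3, 1, 1, 0, 1, 1, 0, 1, 1]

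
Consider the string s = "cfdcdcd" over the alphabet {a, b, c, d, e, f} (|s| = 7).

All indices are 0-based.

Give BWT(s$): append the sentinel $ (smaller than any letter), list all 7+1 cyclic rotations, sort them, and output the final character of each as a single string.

ddd$ccfc

rank  rotation  last
    0  $cfdcdcd  d
    1  cd$cfdcd  d
    2  cdcd$cfd  d
    3  cfdcdcd$  $
    4  d$cfdcdc  c
    5  dcd$cfdc  c
    6  dcdcd$cf  f
    7  fdcdcd$c  c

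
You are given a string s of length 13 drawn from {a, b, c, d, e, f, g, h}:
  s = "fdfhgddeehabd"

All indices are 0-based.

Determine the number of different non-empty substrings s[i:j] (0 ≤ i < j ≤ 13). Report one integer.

85

rank→(start, suffix):
  0 → (10, 'abd')
  1 → (11, 'bd')
  2 → (12, 'd')
  3 → (5, 'ddeehabd')
  4 → (6, 'deehabd')
  5 → (1, 'dfhgddeehabd')
  6 → (7, 'eehabd')
  7 → (8, 'ehabd')
  8 → (0, 'fdfhgddeehabd')
  9 → (2, 'fhgddeehabd')
  10 → (4, 'gddeehabd')
  11 → (9, 'habd')
  12 → (3, 'hgddeehabd')

SA = [10, 11, 12, 5, 6, 1, 7, 8, 0, 2, 4, 9, 3]
rank  pair      lcp
   1  s[10:],s[11:]  0  ''
   2  s[11:],s[12:]  0  ''
   3  s[12:],s[5:]  1  'd'
   4  s[5:],s[6:]  1  'd'
   5  s[6:],s[1:]  1  'd'
   6  s[1:],s[7:]  0  ''
   7  s[7:],s[8:]  1  'e'
   8  s[8:],s[0:]  0  ''
   9  s[0:],s[2:]  1  'f'
  10  s[2:],s[4:]  0  ''
  11  s[4:],s[9:]  0  ''
  12  s[9:],s[3:]  1  'h'

n(n+1)/2 = 13·14/2 = 91
Σ LCP = 0 + 0 + 0 + 1 + 1 + 1 + 0 + 1 + 0 + 1 + 0 + 0 + 1 = 6
distinct = 91 − 6 = 85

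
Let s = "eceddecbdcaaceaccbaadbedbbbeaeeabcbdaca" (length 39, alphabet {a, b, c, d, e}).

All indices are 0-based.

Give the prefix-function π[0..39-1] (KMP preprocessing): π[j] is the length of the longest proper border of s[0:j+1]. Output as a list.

π[0] = 0
j=1 s[j]='c': π[1]=0 (border '')
j=2 s[j]='e': π[2]=1 (border 'e')
j=3 s[j]='d': k: 1→0; π[3]=0 (border '')
j=4 s[j]='d': π[4]=0 (border '')
j=5 s[j]='e': π[5]=1 (border 'e')
j=6 s[j]='c': π[6]=2 (border 'ec')
j=7 s[j]='b': k: 2→0; π[7]=0 (border '')
j=8 s[j]='d': π[8]=0 (border '')
j=9 s[j]='c': π[9]=0 (border '')
j=10 s[j]='a': π[10]=0 (border '')
j=11 s[j]='a': π[11]=0 (border '')
j=12 s[j]='c': π[12]=0 (border '')
j=13 s[j]='e': π[13]=1 (border 'e')
j=14 s[j]='a': k: 1→0; π[14]=0 (border '')
j=15 s[j]='c': π[15]=0 (border '')
j=16 s[j]='c': π[16]=0 (border '')
j=17 s[j]='b': π[17]=0 (border '')
j=18 s[j]='a': π[18]=0 (border '')
j=19 s[j]='a': π[19]=0 (border '')
j=20 s[j]='d': π[20]=0 (border '')
j=21 s[j]='b': π[21]=0 (border '')
j=22 s[j]='e': π[22]=1 (border 'e')
j=23 s[j]='d': k: 1→0; π[23]=0 (border '')
j=24 s[j]='b': π[24]=0 (border '')
j=25 s[j]='b': π[25]=0 (border '')
j=26 s[j]='b': π[26]=0 (border '')
j=27 s[j]='e': π[27]=1 (border 'e')
j=28 s[j]='a': k: 1→0; π[28]=0 (border '')
j=29 s[j]='e': π[29]=1 (border 'e')
j=30 s[j]='e': k: 1→0; π[30]=1 (border 'e')
j=31 s[j]='a': k: 1→0; π[31]=0 (border '')
j=32 s[j]='b': π[32]=0 (border '')
j=33 s[j]='c': π[33]=0 (border '')
j=34 s[j]='b': π[34]=0 (border '')
j=35 s[j]='d': π[35]=0 (border '')
j=36 s[j]='a': π[36]=0 (border '')
j=37 s[j]='c': π[37]=0 (border '')
j=38 s[j]='a': π[38]=0 (border '')

[0, 0, 1, 0, 0, 1, 2, 0, 0, 0, 0, 0, 0, 1, 0, 0, 0, 0, 0, 0, 0, 0, 1, 0, 0, 0, 0, 1, 0, 1, 1, 0, 0, 0, 0, 0, 0, 0, 0]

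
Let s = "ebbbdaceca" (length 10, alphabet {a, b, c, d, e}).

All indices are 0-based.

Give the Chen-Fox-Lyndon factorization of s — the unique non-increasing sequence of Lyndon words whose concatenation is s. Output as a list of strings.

emit factor 1: 'e' (i=0, period=1)
emit factor 2: 'bbbd' (i=1, period=4)
emit factor 3: 'acec' (i=5, period=4)
emit factor 4: 'a' (i=9, period=1)

["e", "bbbd", "acec", "a"]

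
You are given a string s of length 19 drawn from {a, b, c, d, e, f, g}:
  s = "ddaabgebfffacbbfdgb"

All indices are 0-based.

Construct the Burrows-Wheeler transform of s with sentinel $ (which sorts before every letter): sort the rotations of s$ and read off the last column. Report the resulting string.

bdafgcbeaad$fgfbfbdb

rank  rotation              last
    0  $ddaabgebfffacbbfdgb  b
    1  aabgebfffacbbfdgb$dd  d
    2  abgebfffacbbfdgb$dda  a
    3  acbbfdgb$ddaabgebfff  f
    4  b$ddaabgebfffacbbfdg  g
    5  bbfdgb$ddaabgebfffac  c
    6  bfdgb$ddaabgebfffacb  b
    7  bfffacbbfdgb$ddaabge  e
    8  bgebfffacbbfdgb$ddaa  a
    9  cbbfdgb$ddaabgebfffa  a
   10  daabgebfffacbbfdgb$d  d
   11  ddaabgebfffacbbfdgb$  $
   12  dgb$ddaabgebfffacbbf  f
   13  ebfffacbbfdgb$ddaabg  g
   14  facbbfdgb$ddaabgebff  f
   15  fdgb$ddaabgebfffacbb  b
   16  ffacbbfdgb$ddaabgebf  f
   17  fffacbbfdgb$ddaabgeb  b
   18  gb$ddaabgebfffacbbfd  d
   19  gebfffacbbfdgb$ddaab  b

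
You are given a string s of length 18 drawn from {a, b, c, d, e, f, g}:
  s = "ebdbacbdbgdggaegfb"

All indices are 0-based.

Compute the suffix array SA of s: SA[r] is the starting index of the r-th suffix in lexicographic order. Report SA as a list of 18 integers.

[4, 13, 17, 3, 1, 6, 8, 5, 2, 7, 10, 0, 14, 16, 12, 9, 15, 11]

rank | idx | suffix
   0 |   4 | acbdbgdggaegfb
   1 |  13 | aegfb
   2 |  17 | b
   3 |   3 | bacbdbgdggaegfb
   4 |   1 | bdbacbdbgdggaegfb
   5 |   6 | bdbgdggaegfb
   6 |   8 | bgdggaegfb
   7 |   5 | cbdbgdggaegfb
   8 |   2 | dbacbdbgdggaegfb
   9 |   7 | dbgdggaegfb
  10 |  10 | dggaegfb
  11 |   0 | ebdbacbdbgdggaegfb
  12 |  14 | egfb
  13 |  16 | fb
  14 |  12 | gaegfb
  15 |   9 | gdggaegfb
  16 |  15 | gfb
  17 |  11 | ggaegfb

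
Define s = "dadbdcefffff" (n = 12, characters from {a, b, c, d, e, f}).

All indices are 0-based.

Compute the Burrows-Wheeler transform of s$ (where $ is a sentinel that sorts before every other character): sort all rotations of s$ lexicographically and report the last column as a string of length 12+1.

rank  rotation       last
    0  $dadbdcefffff  f
    1  adbdcefffff$d  d
    2  bdcefffff$dad  d
    3  cefffff$dadbd  d
    4  dadbdcefffff$  $
    5  dbdcefffff$da  a
    6  dcefffff$dadb  b
    7  efffff$dadbdc  c
    8  f$dadbdceffff  f
    9  ff$dadbdcefff  f
   10  fff$dadbdceff  f
   11  ffff$dadbdcef  f
   12  fffff$dadbdce  e

fddd$abcffffe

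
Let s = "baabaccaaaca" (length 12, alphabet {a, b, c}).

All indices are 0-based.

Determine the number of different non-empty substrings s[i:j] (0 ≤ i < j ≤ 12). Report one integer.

sorted suffixes:
  #0 SA[0]=11  'a'
  #1 SA[1]=7  'aaaca'
  #2 SA[2]=1  'aabaccaaaca'
  #3 SA[3]=8  'aaca'
  #4 SA[4]=2  'abaccaaaca'
  #5 SA[5]=9  'aca'
  #6 SA[6]=4  'accaaaca'
  #7 SA[7]=0  'baabaccaaaca'
  #8 SA[8]=3  'baccaaaca'
  #9 SA[9]=10  'ca'
  #10 SA[10]=6  'caaaca'
  #11 SA[11]=5  'ccaaaca'

SA = [11, 7, 1, 8, 2, 9, 4, 0, 3, 10, 6, 5]
[i] adj suffixes → lcp
  [1] 11/7 → 1 ('a')
  [2] 7/1 → 2 ('aa')
  [3] 1/8 → 2 ('aa')
  [4] 8/2 → 1 ('a')
  [5] 2/9 → 1 ('a')
  [6] 9/4 → 2 ('ac')
  [7] 4/0 → 0 ('')
  [8] 0/3 → 2 ('ba')
  [9] 3/10 → 0 ('')
  [10] 10/6 → 2 ('ca')
  [11] 6/5 → 1 ('c')

n(n+1)/2 = 12·13/2 = 78
Σ LCP = 0 + 1 + 2 + 2 + 1 + 1 + 2 + 0 + 2 + 0 + 2 + 1 = 14
distinct = 78 − 14 = 64

64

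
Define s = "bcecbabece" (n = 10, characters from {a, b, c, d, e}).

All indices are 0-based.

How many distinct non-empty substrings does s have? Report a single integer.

47

rank→(start, suffix):
  0 → (5, 'abece')
  1 → (4, 'babece')
  2 → (0, 'bcecbabece')
  3 → (6, 'bece')
  4 → (3, 'cbabece')
  5 → (8, 'ce')
  6 → (1, 'cecbabece')
  7 → (9, 'e')
  8 → (2, 'ecbabece')
  9 → (7, 'ece')

SA = [5, 4, 0, 6, 3, 8, 1, 9, 2, 7]
[i] adj suffixes → lcp
  [1] 5/4 → 0 ('')
  [2] 4/0 → 1 ('b')
  [3] 0/6 → 1 ('b')
  [4] 6/3 → 0 ('')
  [5] 3/8 → 1 ('c')
  [6] 8/1 → 2 ('ce')
  [7] 1/9 → 0 ('')
  [8] 9/2 → 1 ('e')
  [9] 2/7 → 2 ('ec')

n(n+1)/2 = 10·11/2 = 55
Σ LCP = 0 + 0 + 1 + 1 + 0 + 1 + 2 + 0 + 1 + 2 = 8
distinct = 55 − 8 = 47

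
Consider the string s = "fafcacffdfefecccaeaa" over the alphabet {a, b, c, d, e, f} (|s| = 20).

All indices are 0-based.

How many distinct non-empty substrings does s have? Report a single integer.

rank→(start, suffix):
  0 → (19, 'a')
  1 → (18, 'aa')
  2 → (4, 'acffdfefecccaeaa')
  3 → (16, 'aeaa')
  4 → (1, 'afcacffdfefecccaeaa')
  5 → (3, 'cacffdfefecccaeaa')
  6 → (15, 'caeaa')
  7 → (14, 'ccaeaa')
  8 → (13, 'cccaeaa')
  9 → (5, 'cffdfefecccaeaa')
  10 → (8, 'dfefecccaeaa')
  11 → (17, 'eaa')
  12 → (12, 'ecccaeaa')
  13 → (10, 'efecccaeaa')
  14 → (0, 'fafcacffdfefecccaeaa')
  15 → (2, 'fcacffdfefecccaeaa')
  16 → (7, 'fdfefecccaeaa')
  17 → (11, 'fecccaeaa')
  18 → (9, 'fefecccaeaa')
  19 → (6, 'ffdfefecccaeaa')

SA = [19, 18, 4, 16, 1, 3, 15, 14, 13, 5, 8, 17, 12, 10, 0, 2, 7, 11, 9, 6]
[i] adj suffixes → lcp
  [1] 19/18 → 1 ('a')
  [2] 18/4 → 1 ('a')
  [3] 4/16 → 1 ('a')
  [4] 16/1 → 1 ('a')
  [5] 1/3 → 0 ('')
  [6] 3/15 → 2 ('ca')
  [7] 15/14 → 1 ('c')
  [8] 14/13 → 2 ('cc')
  [9] 13/5 → 1 ('c')
  [10] 5/8 → 0 ('')
  [11] 8/17 → 0 ('')
  [12] 17/12 → 1 ('e')
  [13] 12/10 → 1 ('e')
  [14] 10/0 → 0 ('')
  [15] 0/2 → 1 ('f')
  [16] 2/7 → 1 ('f')
  [17] 7/11 → 1 ('f')
  [18] 11/9 → 2 ('fe')
  [19] 9/6 → 1 ('f')

n(n+1)/2 = 20·21/2 = 210
Σ LCP = 0 + 1 + 1 + 1 + 1 + 0 + 2 + 1 + 2 + 1 + 0 + 0 + 1 + 1 + 0 + 1 + 1 + 1 + 2 + 1 = 18
distinct = 210 − 18 = 192

192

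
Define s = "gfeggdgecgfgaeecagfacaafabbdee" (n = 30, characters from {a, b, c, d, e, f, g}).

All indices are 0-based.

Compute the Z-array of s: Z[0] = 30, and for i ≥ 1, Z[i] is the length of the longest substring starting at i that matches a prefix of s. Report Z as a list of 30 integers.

[30, 0, 0, 1, 1, 0, 1, 0, 0, 2, 0, 1, 0, 0, 0, 0, 0, 2, 0, 0, 0, 0, 0, 0, 0, 0, 0, 0, 0, 0]

Z[0]=30
i=1: outside box; Z[1]=0
i=2: outside box; Z[2]=0
i=3: outside box; Z[3]=1 extend→box=[3,4)
i=4: outside box; Z[4]=1 extend→box=[4,5)
i=5: outside box; Z[5]=0
i=6: outside box; Z[6]=1 extend→box=[6,7)
i=7: outside box; Z[7]=0
i=8: outside box; Z[8]=0
i=9: outside box; Z[9]=2 extend→box=[9,11)
i=10: min(r-i=1, Z[1]=0)=0; Z[10]=0
i=11: outside box; Z[11]=1 extend→box=[11,12)
i=12: outside box; Z[12]=0
i=13: outside box; Z[13]=0
i=14: outside box; Z[14]=0
i=15: outside box; Z[15]=0
i=16: outside box; Z[16]=0
i=17: outside box; Z[17]=2 extend→box=[17,19)
i=18: min(r-i=1, Z[1]=0)=0; Z[18]=0
i=19: outside box; Z[19]=0
i=20: outside box; Z[20]=0
i=21: outside box; Z[21]=0
i=22: outside box; Z[22]=0
i=23: outside box; Z[23]=0
i=24: outside box; Z[24]=0
i=25: outside box; Z[25]=0
i=26: outside box; Z[26]=0
i=27: outside box; Z[27]=0
i=28: outside box; Z[28]=0
i=29: outside box; Z[29]=0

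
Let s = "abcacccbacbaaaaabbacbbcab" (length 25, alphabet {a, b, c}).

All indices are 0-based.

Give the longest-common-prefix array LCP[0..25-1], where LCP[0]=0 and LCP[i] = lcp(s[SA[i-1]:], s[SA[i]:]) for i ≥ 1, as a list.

rank→(start, suffix):
  0 → (11, 'aaaaabbacbbcab')
  1 → (12, 'aaaabbacbbcab')
  2 → (13, 'aaabbacbbcab')
  3 → (14, 'aabbacbbcab')
  4 → (23, 'ab')
  5 → (15, 'abbacbbcab')
  6 → (0, 'abcacccbacbaaaaabbacbbcab')
  7 → (8, 'acbaaaaabbacbbcab')
  8 → (18, 'acbbcab')
  9 → (3, 'acccbacbaaaaabbacbbcab')
  10 → (24, 'b')
  11 → (10, 'baaaaabbacbbcab')
  12 → (7, 'bacbaaaaabbacbbcab')
  13 → (17, 'bacbbcab')
  14 → (16, 'bbacbbcab')
  15 → (20, 'bbcab')
  16 → (21, 'bcab')
  17 → (1, 'bcacccbacbaaaaabbacbbcab')
  18 → (22, 'cab')
  19 → (2, 'cacccbacbaaaaabbacbbcab')
  20 → (9, 'cbaaaaabbacbbcab')
  21 → (6, 'cbacbaaaaabbacbbcab')
  22 → (19, 'cbbcab')
  23 → (5, 'ccbacbaaaaabbacbbcab')
  24 → (4, 'cccbacbaaaaabbacbbcab')

SA = [11, 12, 13, 14, 23, 15, 0, 8, 18, 3, 24, 10, 7, 17, 16, 20, 21, 1, 22, 2, 9, 6, 19, 5, 4]
rank  pair      lcp
   1  s[11:],s[12:]  4  'aaaa'
   2  s[12:],s[13:]  3  'aaa'
   3  s[13:],s[14:]  2  'aa'
   4  s[14:],s[23:]  1  'a'
   5  s[23:],s[15:]  2  'ab'
   6  s[15:],s[0:]  2  'ab'
   7  s[0:],s[8:]  1  'a'
   8  s[8:],s[18:]  3  'acb'
   9  s[18:],s[3:]  2  'ac'
  10  s[3:],s[24:]  0  ''
  11  s[24:],s[10:]  1  'b'
  12  s[10:],s[7:]  2  'ba'
  13  s[7:],s[17:]  4  'bacb'
  14  s[17:],s[16:]  1  'b'
  15  s[16:],s[20:]  2  'bb'
  16  s[20:],s[21:]  1  'b'
  17  s[21:],s[1:]  3  'bca'
  18  s[1:],s[22:]  0  ''
  19  s[22:],s[2:]  2  'ca'
  20  s[2:],s[9:]  1  'c'
  21  s[9:],s[6:]  3  'cba'
  22  s[6:],s[19:]  2  'cb'
  23  s[19:],s[5:]  1  'c'
  24  s[5:],s[4:]  2  'cc'

[0, 4, 3, 2, 1, 2, 2, 1, 3, 2, 0, 1, 2, 4, 1, 2, 1, 3, 0, 2, 1, 3, 2, 1, 2]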